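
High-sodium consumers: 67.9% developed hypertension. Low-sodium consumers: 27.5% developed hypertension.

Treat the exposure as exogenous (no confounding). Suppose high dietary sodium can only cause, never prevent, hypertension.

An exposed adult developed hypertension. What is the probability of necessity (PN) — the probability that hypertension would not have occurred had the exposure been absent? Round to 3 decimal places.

PN ≈ 0.595

p₁ = 0.679, p₀ = 0.275.
Under exogeneity and monotonicity, PN = (p₁ − p₀) / p₁.
PN = (0.679 − 0.275) / 0.679 = 0.404 / 0.679 ≈ 0.5950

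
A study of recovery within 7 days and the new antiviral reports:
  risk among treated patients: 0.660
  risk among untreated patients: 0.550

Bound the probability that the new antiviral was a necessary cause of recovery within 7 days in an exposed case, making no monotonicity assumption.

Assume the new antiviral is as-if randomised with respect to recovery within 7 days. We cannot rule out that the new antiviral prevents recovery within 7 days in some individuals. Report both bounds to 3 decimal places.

0.167 ≤ PN ≤ 0.682

Let p₁ = 0.66, p₀ = 0.55.
Under exogeneity alone the bounds on PN are max{0,(p₁−p₀)/p₁} ≤ PN ≤ min{1,(1−p₀)/p₁}.
  lower = (p₁ − p₀)/p₁ = 0.11 / 0.66 ≈ 0.1667
  upper = min{1, (1 − p₀)/p₁} = 0.45 / 0.66 ≈ 0.6818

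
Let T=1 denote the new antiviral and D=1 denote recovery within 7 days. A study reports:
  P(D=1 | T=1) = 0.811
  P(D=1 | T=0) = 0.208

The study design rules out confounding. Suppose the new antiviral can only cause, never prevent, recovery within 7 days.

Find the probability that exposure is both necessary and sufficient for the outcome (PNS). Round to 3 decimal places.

Let p₁ = 0.811, p₀ = 0.208.
Under exogeneity and monotonicity, PNS = p₁ − p₀.
PNS = 0.811 − 0.208 = 0.603

PNS ≈ 0.603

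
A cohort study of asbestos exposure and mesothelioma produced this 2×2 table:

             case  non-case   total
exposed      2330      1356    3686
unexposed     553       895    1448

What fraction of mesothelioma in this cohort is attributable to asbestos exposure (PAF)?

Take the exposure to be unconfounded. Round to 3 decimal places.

p₁ = P(outcome | exposed) = 2330/3686 = 0.63212
p₀ = P(outcome | unexposed) = 553/1448 = 0.38191
Exposure prevalence π = 3686/5134 = 0.71796; overall risk P(Y=1) = 0.56155.
Under exogeneity, PAF = [P(Y=1) − p₀]/P(Y=1).
PAF = (0.56155 − 0.38191) / 0.56155 ≈ 0.3199

PAF ≈ 0.320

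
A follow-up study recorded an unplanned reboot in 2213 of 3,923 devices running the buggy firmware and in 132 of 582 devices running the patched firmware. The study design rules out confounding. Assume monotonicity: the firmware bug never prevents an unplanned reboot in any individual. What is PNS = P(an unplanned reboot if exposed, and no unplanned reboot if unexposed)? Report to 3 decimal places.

PNS ≈ 0.337

p₁ = P(outcome | exposed) = 2213/3923 = 0.56411
p₀ = P(outcome | unexposed) = 132/582 = 0.2268
Under exogeneity and monotonicity, PNS = p₁ − p₀.
PNS = 0.56411 − 0.2268 = 0.3373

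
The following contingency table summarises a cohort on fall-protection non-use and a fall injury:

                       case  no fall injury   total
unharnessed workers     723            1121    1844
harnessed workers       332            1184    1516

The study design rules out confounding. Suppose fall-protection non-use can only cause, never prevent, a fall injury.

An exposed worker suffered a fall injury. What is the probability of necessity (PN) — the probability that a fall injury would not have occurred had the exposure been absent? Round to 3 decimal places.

p₁ = P(outcome | exposed) = 723/1844 = 0.39208
p₀ = P(outcome | unexposed) = 332/1516 = 0.219
Under exogeneity and monotonicity, PN = (p₁ − p₀) / p₁.
PN = (0.39208 − 0.219) / 0.39208 = 0.17309 / 0.39208 ≈ 0.4415

PN ≈ 0.441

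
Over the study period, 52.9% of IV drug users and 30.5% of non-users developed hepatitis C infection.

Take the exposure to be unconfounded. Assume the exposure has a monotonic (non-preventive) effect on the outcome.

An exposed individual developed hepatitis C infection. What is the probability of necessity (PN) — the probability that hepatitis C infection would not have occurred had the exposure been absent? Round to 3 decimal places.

p₁ = 0.529, p₀ = 0.305.
Under exogeneity and monotonicity, PN = (p₁ − p₀) / p₁.
PN = (0.529 − 0.305) / 0.529 = 0.224 / 0.529 ≈ 0.4234

PN ≈ 0.423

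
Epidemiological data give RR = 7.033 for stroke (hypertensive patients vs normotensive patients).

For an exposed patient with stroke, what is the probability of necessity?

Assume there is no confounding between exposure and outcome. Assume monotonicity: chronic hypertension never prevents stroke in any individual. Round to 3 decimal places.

Under exogeneity and monotonicity, PN = (RR − 1) / RR = 1 − 1/RR.
PN = (7.033 − 1) / 7.033 = 6.033 / 7.033 ≈ 0.8578

PN ≈ 0.858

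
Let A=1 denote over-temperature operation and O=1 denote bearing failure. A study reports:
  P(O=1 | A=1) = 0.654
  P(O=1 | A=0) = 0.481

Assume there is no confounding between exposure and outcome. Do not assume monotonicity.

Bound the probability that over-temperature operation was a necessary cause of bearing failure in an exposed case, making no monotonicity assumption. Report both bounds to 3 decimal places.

0.265 ≤ PN ≤ 0.794

Let p₁ = 0.654, p₀ = 0.481.
Under exogeneity alone the bounds on PN are max{0,(p₁−p₀)/p₁} ≤ PN ≤ min{1,(1−p₀)/p₁}.
  lower = (p₁ − p₀)/p₁ = 0.173 / 0.654 ≈ 0.2645
  upper = min{1, (1 − p₀)/p₁} = 0.519 / 0.654 ≈ 0.7936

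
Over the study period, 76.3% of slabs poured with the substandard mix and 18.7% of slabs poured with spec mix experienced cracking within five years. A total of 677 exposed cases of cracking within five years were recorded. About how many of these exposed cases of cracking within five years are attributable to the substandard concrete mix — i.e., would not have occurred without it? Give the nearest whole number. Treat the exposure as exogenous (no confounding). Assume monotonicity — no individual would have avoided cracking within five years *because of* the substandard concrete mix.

about 511 cases

p₁ = 0.763, p₀ = 0.187.
PN = (p₁ − p₀)/p₁ = (0.763 − 0.187) / 0.763 ≈ 0.75491.
Attributable cases ≈ PN × (exposed cases) = 0.75491 × 677 ≈ 511.08.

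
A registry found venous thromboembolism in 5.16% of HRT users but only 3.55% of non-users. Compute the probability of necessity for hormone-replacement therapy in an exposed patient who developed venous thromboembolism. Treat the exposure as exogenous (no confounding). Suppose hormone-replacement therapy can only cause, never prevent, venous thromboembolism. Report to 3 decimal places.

PN ≈ 0.312

p₁ = 0.0516, p₀ = 0.0355.
Under exogeneity and monotonicity, PN = (p₁ − p₀) / p₁.
PN = (0.0516 − 0.0355) / 0.0516 = 0.0161 / 0.0516 ≈ 0.3120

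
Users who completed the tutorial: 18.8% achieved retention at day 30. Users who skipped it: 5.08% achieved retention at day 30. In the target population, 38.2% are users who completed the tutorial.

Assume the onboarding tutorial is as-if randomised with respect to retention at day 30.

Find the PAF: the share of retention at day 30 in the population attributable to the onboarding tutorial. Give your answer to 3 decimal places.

PAF ≈ 0.508

p₁ = 0.188, p₀ = 0.0508.
Overall risk P(Y=1) = π·p₁ + (1−π)·p₀ = 0.382×0.188 + 0.618×0.0508 = 0.10321.
Under exogeneity, PAF = [P(Y=1) − p₀] / P(Y=1).
PAF = (0.10321 − 0.0508) / 0.10321 ≈ 0.5078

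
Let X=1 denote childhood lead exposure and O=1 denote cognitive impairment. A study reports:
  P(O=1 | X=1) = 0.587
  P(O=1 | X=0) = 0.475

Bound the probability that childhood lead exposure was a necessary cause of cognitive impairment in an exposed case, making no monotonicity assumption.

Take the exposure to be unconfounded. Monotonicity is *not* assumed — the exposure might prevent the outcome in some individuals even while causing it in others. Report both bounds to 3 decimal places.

Let p₁ = 0.587, p₀ = 0.475.
Under exogeneity alone the bounds on PN are max{0,(p₁−p₀)/p₁} ≤ PN ≤ min{1,(1−p₀)/p₁}.
  lower = (p₁ − p₀)/p₁ = 0.112 / 0.587 ≈ 0.1908
  upper = min{1, (1 − p₀)/p₁} = 0.525 / 0.587 ≈ 0.8944

0.191 ≤ PN ≤ 0.894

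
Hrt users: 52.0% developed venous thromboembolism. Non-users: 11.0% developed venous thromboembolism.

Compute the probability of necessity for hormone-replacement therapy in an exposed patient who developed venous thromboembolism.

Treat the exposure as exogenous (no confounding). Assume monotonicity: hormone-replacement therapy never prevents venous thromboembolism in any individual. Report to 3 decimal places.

PN ≈ 0.788

p₁ = 0.52, p₀ = 0.11.
Under exogeneity and monotonicity, PN = (p₁ − p₀) / p₁.
PN = (0.52 − 0.11) / 0.52 = 0.41 / 0.52 ≈ 0.7885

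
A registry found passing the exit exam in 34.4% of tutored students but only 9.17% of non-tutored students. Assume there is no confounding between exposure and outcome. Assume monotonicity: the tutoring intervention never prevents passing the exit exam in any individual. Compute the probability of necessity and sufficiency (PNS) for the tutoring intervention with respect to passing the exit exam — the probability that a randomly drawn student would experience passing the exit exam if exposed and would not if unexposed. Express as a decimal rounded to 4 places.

p₁ = 0.344, p₀ = 0.0917.
Under exogeneity and monotonicity, PNS = p₁ − p₀.
PNS = 0.344 − 0.0917 = 0.2523

PNS ≈ 0.2523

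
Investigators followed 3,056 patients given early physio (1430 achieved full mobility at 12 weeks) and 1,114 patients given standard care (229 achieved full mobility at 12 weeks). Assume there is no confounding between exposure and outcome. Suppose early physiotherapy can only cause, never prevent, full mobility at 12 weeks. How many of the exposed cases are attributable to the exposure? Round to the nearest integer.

p₁ = P(outcome | exposed) = 1430/3056 = 0.46793
p₀ = P(outcome | unexposed) = 229/1114 = 0.20557
PN = (p₁ − p₀)/p₁ = (0.46793 − 0.20557) / 0.46793 ≈ 0.56069.
Attributable cases ≈ PN × (exposed cases) = 0.56069 × 1430 ≈ 801.79.

about 802 cases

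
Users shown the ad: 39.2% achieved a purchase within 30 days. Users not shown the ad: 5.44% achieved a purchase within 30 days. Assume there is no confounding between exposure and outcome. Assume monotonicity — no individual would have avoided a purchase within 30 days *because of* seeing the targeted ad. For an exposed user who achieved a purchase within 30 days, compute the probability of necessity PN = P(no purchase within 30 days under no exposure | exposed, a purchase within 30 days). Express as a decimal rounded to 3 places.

p₁ = 0.392, p₀ = 0.0544.
Under exogeneity and monotonicity, PN = (p₁ − p₀) / p₁.
PN = (0.392 − 0.0544) / 0.392 = 0.3376 / 0.392 ≈ 0.8612

PN ≈ 0.861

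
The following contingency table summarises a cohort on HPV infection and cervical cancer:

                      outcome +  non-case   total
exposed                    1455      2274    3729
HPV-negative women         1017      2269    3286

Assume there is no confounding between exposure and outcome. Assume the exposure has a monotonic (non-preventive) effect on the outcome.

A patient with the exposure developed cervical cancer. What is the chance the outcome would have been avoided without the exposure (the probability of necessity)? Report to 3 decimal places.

p₁ = P(outcome | exposed) = 1455/3729 = 0.39019
p₀ = P(outcome | unexposed) = 1017/3286 = 0.30949
Under exogeneity and monotonicity, PN = (p₁ − p₀)/p₁.
PN = (0.39019 − 0.30949) / 0.39019 ≈ 0.2068

PN ≈ 0.207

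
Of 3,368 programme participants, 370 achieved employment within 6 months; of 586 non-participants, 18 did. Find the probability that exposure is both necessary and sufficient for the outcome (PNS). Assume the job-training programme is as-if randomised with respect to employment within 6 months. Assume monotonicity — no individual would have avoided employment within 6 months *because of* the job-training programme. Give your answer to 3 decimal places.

p₁ = P(outcome | exposed) = 370/3368 = 0.10986
p₀ = P(outcome | unexposed) = 18/586 = 0.030717
Under exogeneity and monotonicity, PNS = p₁ − p₀.
PNS = 0.10986 − 0.030717 = 0.079141

PNS ≈ 0.079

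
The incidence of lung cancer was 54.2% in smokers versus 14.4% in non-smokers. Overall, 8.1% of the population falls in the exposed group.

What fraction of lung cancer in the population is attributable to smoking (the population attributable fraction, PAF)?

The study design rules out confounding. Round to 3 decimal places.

PAF ≈ 0.183

p₁ = 0.542, p₀ = 0.144.
Overall risk P(Y=1) = π·p₁ + (1−π)·p₀ = 0.081×0.542 + 0.919×0.144 = 0.17624.
Under exogeneity, PAF = [P(Y=1) − p₀] / P(Y=1).
PAF = (0.17624 − 0.144) / 0.17624 ≈ 0.1829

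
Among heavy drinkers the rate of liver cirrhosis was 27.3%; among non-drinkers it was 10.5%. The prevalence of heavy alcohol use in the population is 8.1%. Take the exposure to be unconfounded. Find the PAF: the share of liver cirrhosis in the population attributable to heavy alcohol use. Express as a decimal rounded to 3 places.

p₁ = 0.273, p₀ = 0.105.
Overall risk P(Y=1) = π·p₁ + (1−π)·p₀ = 0.081×0.273 + 0.919×0.105 = 0.11861.
Under exogeneity, PAF = [P(Y=1) − p₀] / P(Y=1).
PAF = (0.11861 − 0.105) / 0.11861 ≈ 0.1147

PAF ≈ 0.115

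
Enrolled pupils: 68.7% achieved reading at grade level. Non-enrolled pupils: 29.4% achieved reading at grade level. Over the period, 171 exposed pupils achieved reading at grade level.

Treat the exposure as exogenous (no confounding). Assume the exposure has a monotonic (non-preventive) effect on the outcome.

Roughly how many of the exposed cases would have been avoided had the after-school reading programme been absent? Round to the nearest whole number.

p₁ = 0.687, p₀ = 0.294.
PN = (p₁ − p₀)/p₁ = (0.687 − 0.294) / 0.687 ≈ 0.57205.
Attributable cases ≈ PN × (exposed cases) = 0.57205 × 171 ≈ 97.82.

about 98 cases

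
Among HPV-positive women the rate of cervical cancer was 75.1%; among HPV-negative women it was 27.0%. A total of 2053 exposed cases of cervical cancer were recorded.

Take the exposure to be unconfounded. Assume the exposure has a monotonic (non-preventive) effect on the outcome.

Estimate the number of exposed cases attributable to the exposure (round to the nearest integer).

about 1315 cases

p₁ = 0.751, p₀ = 0.27.
PN = (p₁ − p₀)/p₁ = (0.751 − 0.27) / 0.751 ≈ 0.64048.
Attributable cases ≈ PN × (exposed cases) = 0.64048 × 2053 ≈ 1314.90.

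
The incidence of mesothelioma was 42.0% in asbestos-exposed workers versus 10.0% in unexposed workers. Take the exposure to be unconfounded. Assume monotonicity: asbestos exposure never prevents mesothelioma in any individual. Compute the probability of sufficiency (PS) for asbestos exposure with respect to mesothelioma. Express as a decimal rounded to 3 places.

p₁ = 0.42, p₀ = 0.1.
Under exogeneity and monotonicity, PS = (p₁ − p₀) / (1 − p₀).
PS = (0.42 − 0.1) / (1 − 0.1) = 0.32 / 0.9 ≈ 0.3556

PS ≈ 0.356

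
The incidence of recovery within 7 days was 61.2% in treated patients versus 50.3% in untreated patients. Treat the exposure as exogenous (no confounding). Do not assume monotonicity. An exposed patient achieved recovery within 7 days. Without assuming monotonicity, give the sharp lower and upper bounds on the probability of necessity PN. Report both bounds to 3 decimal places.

p₁ = 0.612, p₀ = 0.503.
Under exogeneity alone the bounds on PN are max{0,(p₁−p₀)/p₁} ≤ PN ≤ min{1,(1−p₀)/p₁}.
  lower = (p₁ − p₀)/p₁ = 0.109 / 0.612 ≈ 0.1781
  upper = min{1, (1 − p₀)/p₁} = 0.497 / 0.612 ≈ 0.8121

0.178 ≤ PN ≤ 0.812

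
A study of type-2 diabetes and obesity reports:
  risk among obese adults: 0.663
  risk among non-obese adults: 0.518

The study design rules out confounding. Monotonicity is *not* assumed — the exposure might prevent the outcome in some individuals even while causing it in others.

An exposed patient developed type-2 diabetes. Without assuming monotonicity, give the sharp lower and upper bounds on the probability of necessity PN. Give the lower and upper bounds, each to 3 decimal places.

0.219 ≤ PN ≤ 0.727

Let p₁ = 0.663, p₀ = 0.518.
Under exogeneity alone the bounds on PN are max{0,(p₁−p₀)/p₁} ≤ PN ≤ min{1,(1−p₀)/p₁}.
  lower = (p₁ − p₀)/p₁ = 0.145 / 0.663 ≈ 0.2187
  upper = min{1, (1 − p₀)/p₁} = 0.482 / 0.663 ≈ 0.7270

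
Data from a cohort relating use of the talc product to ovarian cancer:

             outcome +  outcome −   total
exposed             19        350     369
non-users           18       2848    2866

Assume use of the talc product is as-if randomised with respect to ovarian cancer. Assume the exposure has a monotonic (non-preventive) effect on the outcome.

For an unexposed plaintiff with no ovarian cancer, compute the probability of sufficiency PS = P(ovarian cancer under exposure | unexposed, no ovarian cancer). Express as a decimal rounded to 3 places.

p₁ = P(outcome | exposed) = 19/369 = 0.051491
p₀ = P(outcome | unexposed) = 18/2866 = 0.0062805
Under exogeneity and monotonicity, PS = (p₁ − p₀)/(1 − p₀).
PS = (0.051491 − 0.0062805) / 0.99372 ≈ 0.0455

PS ≈ 0.045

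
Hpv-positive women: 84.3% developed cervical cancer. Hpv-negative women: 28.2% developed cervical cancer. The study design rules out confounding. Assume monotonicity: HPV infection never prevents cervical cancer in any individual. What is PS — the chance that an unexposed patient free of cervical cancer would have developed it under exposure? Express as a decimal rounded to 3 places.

p₁ = 0.843, p₀ = 0.282.
Under exogeneity and monotonicity, PS = (p₁ − p₀) / (1 − p₀).
PS = (0.843 − 0.282) / (1 − 0.282) = 0.561 / 0.718 ≈ 0.7813

PS ≈ 0.781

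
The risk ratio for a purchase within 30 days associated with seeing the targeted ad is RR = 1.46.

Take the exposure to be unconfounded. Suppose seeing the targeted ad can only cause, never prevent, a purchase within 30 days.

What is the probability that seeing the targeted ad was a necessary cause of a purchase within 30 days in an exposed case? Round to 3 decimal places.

Under exogeneity and monotonicity, PN = (RR − 1) / RR = 1 − 1/RR.
PN = (1.46 − 1) / 1.46 = 0.46 / 1.46 ≈ 0.3151

PN ≈ 0.315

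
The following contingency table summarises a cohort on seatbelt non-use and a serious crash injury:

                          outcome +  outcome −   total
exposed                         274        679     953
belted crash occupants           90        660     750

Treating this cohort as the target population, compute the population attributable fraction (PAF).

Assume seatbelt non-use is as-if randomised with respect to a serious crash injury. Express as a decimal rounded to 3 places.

PAF ≈ 0.439

p₁ = P(outcome | exposed) = 274/953 = 0.28751
p₀ = P(outcome | unexposed) = 90/750 = 0.12
Exposure prevalence π = 953/1703 = 0.5596; overall risk P(Y=1) = 0.21374.
Under exogeneity, PAF = [P(Y=1) − p₀]/P(Y=1).
PAF = (0.21374 − 0.12) / 0.21374 ≈ 0.4386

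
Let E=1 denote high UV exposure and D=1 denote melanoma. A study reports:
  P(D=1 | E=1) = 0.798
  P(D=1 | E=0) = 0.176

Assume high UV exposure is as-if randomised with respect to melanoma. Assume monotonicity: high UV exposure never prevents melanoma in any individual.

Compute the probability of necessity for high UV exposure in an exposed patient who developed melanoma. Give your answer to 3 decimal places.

PN ≈ 0.779

Let p₁ = 0.798, p₀ = 0.176.
Under exogeneity and monotonicity, PN = (p₁ − p₀) / p₁.
PN = (0.798 − 0.176) / 0.798 = 0.622 / 0.798 ≈ 0.7794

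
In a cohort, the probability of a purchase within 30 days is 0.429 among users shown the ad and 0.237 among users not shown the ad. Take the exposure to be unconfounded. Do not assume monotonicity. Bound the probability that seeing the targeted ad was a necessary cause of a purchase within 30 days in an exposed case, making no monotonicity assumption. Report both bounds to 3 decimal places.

0.448 ≤ PN ≤ 1.000

Let p₁ = 0.429, p₀ = 0.237.
Under exogeneity alone the bounds on PN are max{0,(p₁−p₀)/p₁} ≤ PN ≤ min{1,(1−p₀)/p₁}.
  lower = (p₁ − p₀)/p₁ = 0.192 / 0.429 ≈ 0.4476
  upper = min{1, (1 − p₀)/p₁} = 0.763 / 0.429 ≈ 1.7786 → capped at 1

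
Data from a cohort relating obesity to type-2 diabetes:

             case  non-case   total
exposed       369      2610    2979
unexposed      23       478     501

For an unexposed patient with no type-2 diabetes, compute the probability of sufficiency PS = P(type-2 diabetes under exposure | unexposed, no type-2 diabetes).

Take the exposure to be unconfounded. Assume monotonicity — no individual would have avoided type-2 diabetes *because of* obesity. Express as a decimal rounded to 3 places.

PS ≈ 0.082

p₁ = P(outcome | exposed) = 369/2979 = 0.12387
p₀ = P(outcome | unexposed) = 23/501 = 0.045908
Under exogeneity and monotonicity, PS = (p₁ − p₀) / (1 − p₀).
PS = (0.12387 − 0.045908) / (1 − 0.045908) = 0.077959 / 0.95409 ≈ 0.0817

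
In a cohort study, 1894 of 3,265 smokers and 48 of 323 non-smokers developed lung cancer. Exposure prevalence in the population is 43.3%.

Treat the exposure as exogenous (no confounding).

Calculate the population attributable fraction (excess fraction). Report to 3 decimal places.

p₁ = P(outcome | exposed) = 1894/3265 = 0.58009
p₀ = P(outcome | unexposed) = 48/323 = 0.14861
Overall risk P(Y=1) = π·p₁ + (1−π)·p₀ = 0.433×0.58009 + 0.567×0.14861 = 0.33544.
Under exogeneity, PAF = [P(Y=1) − p₀] / P(Y=1).
PAF = (0.33544 − 0.14861) / 0.33544 ≈ 0.5570

PAF ≈ 0.557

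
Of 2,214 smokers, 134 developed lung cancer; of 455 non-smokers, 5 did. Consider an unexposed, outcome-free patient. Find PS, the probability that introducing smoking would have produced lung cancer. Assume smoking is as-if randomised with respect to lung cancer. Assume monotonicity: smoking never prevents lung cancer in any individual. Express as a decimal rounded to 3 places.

PS ≈ 0.050

p₁ = P(outcome | exposed) = 134/2214 = 0.060524
p₀ = P(outcome | unexposed) = 5/455 = 0.010989
Under exogeneity and monotonicity, PS = (p₁ − p₀) / (1 − p₀).
PS = (0.060524 − 0.010989) / (1 − 0.010989) = 0.049535 / 0.98901 ≈ 0.0501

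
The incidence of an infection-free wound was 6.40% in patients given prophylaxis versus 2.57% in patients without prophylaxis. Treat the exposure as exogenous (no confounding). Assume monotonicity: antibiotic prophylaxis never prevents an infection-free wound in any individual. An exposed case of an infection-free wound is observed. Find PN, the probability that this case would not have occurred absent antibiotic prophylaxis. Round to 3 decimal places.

p₁ = 0.064, p₀ = 0.0257.
Under exogeneity and monotonicity, PN = (p₁ − p₀) / p₁.
PN = (0.064 − 0.0257) / 0.064 = 0.0383 / 0.064 ≈ 0.5984

PN ≈ 0.598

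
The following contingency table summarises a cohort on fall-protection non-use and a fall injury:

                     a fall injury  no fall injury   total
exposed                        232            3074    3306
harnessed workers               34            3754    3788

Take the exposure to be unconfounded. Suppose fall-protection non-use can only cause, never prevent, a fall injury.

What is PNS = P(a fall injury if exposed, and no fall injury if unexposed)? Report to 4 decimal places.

p₁ = P(outcome | exposed) = 232/3306 = 0.070175
p₀ = P(outcome | unexposed) = 34/3788 = 0.0089757
Under exogeneity and monotonicity, PNS = p₁ − p₀.
PNS = 0.070175 − 0.0089757 = 0.0612

PNS ≈ 0.0612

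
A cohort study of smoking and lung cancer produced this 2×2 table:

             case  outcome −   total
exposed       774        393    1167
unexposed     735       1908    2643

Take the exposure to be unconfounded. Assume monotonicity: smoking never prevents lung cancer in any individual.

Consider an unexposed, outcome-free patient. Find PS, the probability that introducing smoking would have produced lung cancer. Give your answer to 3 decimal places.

PS ≈ 0.534

p₁ = P(outcome | exposed) = 774/1167 = 0.66324
p₀ = P(outcome | unexposed) = 735/2643 = 0.27809
Under exogeneity and monotonicity, PS = (p₁ − p₀)/(1 − p₀).
PS = (0.66324 − 0.27809) / 0.72191 ≈ 0.5335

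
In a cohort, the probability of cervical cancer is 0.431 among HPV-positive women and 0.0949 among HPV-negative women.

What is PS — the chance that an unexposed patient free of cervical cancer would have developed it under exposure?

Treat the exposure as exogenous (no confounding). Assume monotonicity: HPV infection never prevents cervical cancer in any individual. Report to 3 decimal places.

Let p₁ = 0.431, p₀ = 0.0949.
Under exogeneity and monotonicity, PS = (p₁ − p₀) / (1 − p₀).
PS = (0.431 − 0.0949) / (1 − 0.0949) = 0.3361 / 0.9051 ≈ 0.3713

PS ≈ 0.371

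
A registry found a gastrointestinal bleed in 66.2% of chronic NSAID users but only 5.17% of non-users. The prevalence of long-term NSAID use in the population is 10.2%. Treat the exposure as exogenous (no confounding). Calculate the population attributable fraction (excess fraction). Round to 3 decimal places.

PAF ≈ 0.546

p₁ = 0.662, p₀ = 0.0517.
Overall risk P(Y=1) = π·p₁ + (1−π)·p₀ = 0.102×0.662 + 0.898×0.0517 = 0.11395.
Under exogeneity, PAF = [P(Y=1) − p₀] / P(Y=1).
PAF = (0.11395 − 0.0517) / 0.11395 ≈ 0.5463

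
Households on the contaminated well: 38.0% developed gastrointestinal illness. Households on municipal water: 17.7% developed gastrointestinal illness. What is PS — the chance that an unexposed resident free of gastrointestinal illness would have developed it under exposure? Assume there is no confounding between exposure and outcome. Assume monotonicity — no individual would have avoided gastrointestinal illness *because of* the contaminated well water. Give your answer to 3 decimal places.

PS ≈ 0.247

p₁ = 0.38, p₀ = 0.177.
Under exogeneity and monotonicity, PS = (p₁ − p₀) / (1 − p₀).
PS = (0.38 − 0.177) / (1 − 0.177) = 0.203 / 0.823 ≈ 0.2467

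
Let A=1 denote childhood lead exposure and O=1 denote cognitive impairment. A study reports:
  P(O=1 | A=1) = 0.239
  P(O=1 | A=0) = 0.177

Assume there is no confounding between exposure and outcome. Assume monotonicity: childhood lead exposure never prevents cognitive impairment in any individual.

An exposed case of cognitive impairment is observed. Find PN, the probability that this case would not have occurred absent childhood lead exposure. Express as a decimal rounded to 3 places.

Let p₁ = 0.239, p₀ = 0.177.
Under exogeneity and monotonicity, PN = (p₁ − p₀) / p₁.
PN = (0.239 − 0.177) / 0.239 = 0.062 / 0.239 ≈ 0.2594

PN ≈ 0.259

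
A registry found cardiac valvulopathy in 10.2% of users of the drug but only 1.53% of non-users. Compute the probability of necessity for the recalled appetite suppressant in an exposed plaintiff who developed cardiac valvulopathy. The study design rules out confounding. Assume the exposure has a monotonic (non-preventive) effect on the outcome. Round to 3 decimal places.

p₁ = 0.102, p₀ = 0.0153.
Under exogeneity and monotonicity, PN = (p₁ − p₀) / p₁.
PN = (0.102 − 0.0153) / 0.102 = 0.0867 / 0.102 ≈ 0.8500

PN ≈ 0.850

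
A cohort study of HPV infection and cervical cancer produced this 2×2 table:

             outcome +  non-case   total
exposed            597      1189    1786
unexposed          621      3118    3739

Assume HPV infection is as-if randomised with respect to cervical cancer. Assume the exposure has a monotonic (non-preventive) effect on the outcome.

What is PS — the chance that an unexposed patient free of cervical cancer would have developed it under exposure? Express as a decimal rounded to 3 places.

PS ≈ 0.202

p₁ = P(outcome | exposed) = 597/1786 = 0.33427
p₀ = P(outcome | unexposed) = 621/3739 = 0.16609
Under exogeneity and monotonicity, PS = (p₁ − p₀) / (1 − p₀).
PS = (0.33427 − 0.16609) / (1 − 0.16609) = 0.16818 / 0.83391 ≈ 0.2017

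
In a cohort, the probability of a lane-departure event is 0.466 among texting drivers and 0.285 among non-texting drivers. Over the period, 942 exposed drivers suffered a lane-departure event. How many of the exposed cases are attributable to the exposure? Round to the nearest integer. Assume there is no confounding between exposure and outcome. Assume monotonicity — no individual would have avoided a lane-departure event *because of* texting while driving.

about 366 cases

Let p₁ = 0.466, p₀ = 0.285.
PN = (p₁ − p₀)/p₁ = (0.466 − 0.285) / 0.466 ≈ 0.38841.
Attributable cases ≈ PN × (exposed cases) = 0.38841 × 942 ≈ 365.88.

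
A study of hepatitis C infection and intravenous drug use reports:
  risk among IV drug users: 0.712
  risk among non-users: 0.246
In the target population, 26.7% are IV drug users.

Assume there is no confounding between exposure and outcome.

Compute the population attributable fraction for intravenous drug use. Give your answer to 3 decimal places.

Let p₁ = 0.712, p₀ = 0.246.
Overall risk P(Y=1) = π·p₁ + (1−π)·p₀ = 0.267×0.712 + 0.733×0.246 = 0.37042.
Under exogeneity, PAF = [P(Y=1) − p₀] / P(Y=1).
PAF = (0.37042 − 0.246) / 0.37042 ≈ 0.3359

PAF ≈ 0.336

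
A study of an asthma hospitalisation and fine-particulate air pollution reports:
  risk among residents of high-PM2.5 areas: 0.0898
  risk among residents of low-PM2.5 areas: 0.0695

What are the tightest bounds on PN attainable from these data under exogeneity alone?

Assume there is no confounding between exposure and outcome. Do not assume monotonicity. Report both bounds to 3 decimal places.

Let p₁ = 0.0898, p₀ = 0.0695.
Under exogeneity alone the bounds on PN are max{0,(p₁−p₀)/p₁} ≤ PN ≤ min{1,(1−p₀)/p₁}.
  lower = (p₁ − p₀)/p₁ = 0.0203 / 0.0898 ≈ 0.2261
  upper = min{1, (1 − p₀)/p₁} = 0.9305 / 0.0898 ≈ 10.3619 → capped at 1

0.226 ≤ PN ≤ 1.000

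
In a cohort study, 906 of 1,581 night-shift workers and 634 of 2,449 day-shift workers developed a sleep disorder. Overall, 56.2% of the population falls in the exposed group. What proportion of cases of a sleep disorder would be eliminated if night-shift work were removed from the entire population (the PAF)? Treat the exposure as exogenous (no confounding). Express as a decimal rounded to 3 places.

PAF ≈ 0.405

p₁ = P(outcome | exposed) = 906/1581 = 0.57306
p₀ = P(outcome | unexposed) = 634/2449 = 0.25888
Overall risk P(Y=1) = π·p₁ + (1−π)·p₀ = 0.562×0.57306 + 0.438×0.25888 = 0.43545.
Under exogeneity, PAF = [P(Y=1) − p₀] / P(Y=1).
PAF = (0.43545 − 0.25888) / 0.43545 ≈ 0.4055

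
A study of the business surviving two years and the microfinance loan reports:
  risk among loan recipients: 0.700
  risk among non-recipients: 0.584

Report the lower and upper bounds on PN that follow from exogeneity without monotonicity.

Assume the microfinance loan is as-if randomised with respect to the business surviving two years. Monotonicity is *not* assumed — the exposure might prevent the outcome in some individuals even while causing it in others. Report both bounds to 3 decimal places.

0.166 ≤ PN ≤ 0.594

Let p₁ = 0.7, p₀ = 0.584.
Under exogeneity alone the bounds on PN are max{0,(p₁−p₀)/p₁} ≤ PN ≤ min{1,(1−p₀)/p₁}.
  lower = (p₁ − p₀)/p₁ = 0.116 / 0.7 ≈ 0.1657
  upper = min{1, (1 − p₀)/p₁} = 0.416 / 0.7 ≈ 0.5943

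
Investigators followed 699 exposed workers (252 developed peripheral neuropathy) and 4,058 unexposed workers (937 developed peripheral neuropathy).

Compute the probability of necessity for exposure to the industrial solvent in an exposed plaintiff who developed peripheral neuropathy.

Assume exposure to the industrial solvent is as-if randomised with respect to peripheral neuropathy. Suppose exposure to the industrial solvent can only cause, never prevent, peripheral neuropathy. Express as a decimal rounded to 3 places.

p₁ = P(outcome | exposed) = 252/699 = 0.36052
p₀ = P(outcome | unexposed) = 937/4058 = 0.2309
Under exogeneity and monotonicity, PN = (p₁ − p₀) / p₁.
PN = (0.36052 − 0.2309) / 0.36052 = 0.12961 / 0.36052 ≈ 0.3595

PN ≈ 0.360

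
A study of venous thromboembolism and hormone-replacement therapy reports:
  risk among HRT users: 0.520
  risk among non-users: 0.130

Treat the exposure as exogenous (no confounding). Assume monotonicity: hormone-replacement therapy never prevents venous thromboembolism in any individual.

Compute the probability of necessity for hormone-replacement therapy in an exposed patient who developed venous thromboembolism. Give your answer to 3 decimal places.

Let p₁ = 0.52, p₀ = 0.13.
Under exogeneity and monotonicity, PN = (p₁ − p₀) / p₁.
PN = (0.52 − 0.13) / 0.52 = 0.39 / 0.52 ≈ 0.7500

PN ≈ 0.750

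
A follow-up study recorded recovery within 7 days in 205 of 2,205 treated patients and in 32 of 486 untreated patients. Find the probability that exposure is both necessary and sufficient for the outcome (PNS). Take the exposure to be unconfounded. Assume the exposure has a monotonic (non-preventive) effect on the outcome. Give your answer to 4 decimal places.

p₁ = P(outcome | exposed) = 205/2205 = 0.092971
p₀ = P(outcome | unexposed) = 32/486 = 0.065844
Under exogeneity and monotonicity, PNS = p₁ − p₀.
PNS = 0.092971 − 0.065844 = 0.027127

PNS ≈ 0.0271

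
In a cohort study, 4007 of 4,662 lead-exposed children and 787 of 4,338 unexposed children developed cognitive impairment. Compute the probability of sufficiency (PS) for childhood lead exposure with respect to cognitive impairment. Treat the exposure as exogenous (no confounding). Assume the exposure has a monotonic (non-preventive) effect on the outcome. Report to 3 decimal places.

PS ≈ 0.828

p₁ = P(outcome | exposed) = 4007/4662 = 0.8595
p₀ = P(outcome | unexposed) = 787/4338 = 0.18142
Under exogeneity and monotonicity, PS = (p₁ − p₀) / (1 − p₀).
PS = (0.8595 − 0.18142) / (1 − 0.18142) = 0.67808 / 0.81858 ≈ 0.8284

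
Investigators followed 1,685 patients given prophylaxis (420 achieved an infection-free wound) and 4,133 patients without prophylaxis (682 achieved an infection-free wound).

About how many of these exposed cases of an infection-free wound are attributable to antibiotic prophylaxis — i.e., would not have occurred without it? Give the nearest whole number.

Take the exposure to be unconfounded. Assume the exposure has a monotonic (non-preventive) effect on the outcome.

p₁ = P(outcome | exposed) = 420/1685 = 0.24926
p₀ = P(outcome | unexposed) = 682/4133 = 0.16501
PN = (p₁ − p₀)/p₁ = (0.24926 − 0.16501) / 0.24926 ≈ 0.33798.
Attributable cases ≈ PN × (exposed cases) = 0.33798 × 420 ≈ 141.95.

about 142 cases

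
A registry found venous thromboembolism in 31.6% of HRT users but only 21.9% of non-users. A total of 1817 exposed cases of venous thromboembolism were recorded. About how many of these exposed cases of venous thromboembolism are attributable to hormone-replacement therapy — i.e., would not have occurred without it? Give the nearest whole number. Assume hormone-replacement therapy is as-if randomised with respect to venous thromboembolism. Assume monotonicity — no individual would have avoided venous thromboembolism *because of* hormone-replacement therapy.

about 558 cases

p₁ = 0.316, p₀ = 0.219.
PN = (p₁ − p₀)/p₁ = (0.316 − 0.219) / 0.316 ≈ 0.30696.
Attributable cases ≈ PN × (exposed cases) = 0.30696 × 1817 ≈ 557.75.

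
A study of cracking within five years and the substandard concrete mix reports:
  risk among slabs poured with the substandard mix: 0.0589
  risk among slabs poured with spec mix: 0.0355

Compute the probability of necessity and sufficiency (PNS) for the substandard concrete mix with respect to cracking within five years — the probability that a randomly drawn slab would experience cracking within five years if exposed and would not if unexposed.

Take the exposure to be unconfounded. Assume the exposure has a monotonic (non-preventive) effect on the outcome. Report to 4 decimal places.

PNS ≈ 0.0234

Let p₁ = 0.0589, p₀ = 0.0355.
Under exogeneity and monotonicity, PNS = p₁ − p₀.
PNS = 0.0589 − 0.0355 = 0.0234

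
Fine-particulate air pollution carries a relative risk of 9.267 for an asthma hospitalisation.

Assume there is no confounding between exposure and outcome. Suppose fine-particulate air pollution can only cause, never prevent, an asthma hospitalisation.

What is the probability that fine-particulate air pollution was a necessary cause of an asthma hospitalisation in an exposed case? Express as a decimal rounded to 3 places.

PN ≈ 0.892

Under exogeneity and monotonicity, PN = (RR − 1) / RR = 1 − 1/RR.
PN = (9.267 − 1) / 9.267 = 8.267 / 9.267 ≈ 0.8921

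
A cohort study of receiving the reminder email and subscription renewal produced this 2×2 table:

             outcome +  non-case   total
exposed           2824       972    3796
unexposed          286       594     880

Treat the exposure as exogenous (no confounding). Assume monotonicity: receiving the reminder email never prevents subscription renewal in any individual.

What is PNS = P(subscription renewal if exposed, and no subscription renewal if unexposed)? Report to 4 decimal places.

PNS ≈ 0.4189

p₁ = P(outcome | exposed) = 2824/3796 = 0.74394
p₀ = P(outcome | unexposed) = 286/880 = 0.325
Under exogeneity and monotonicity, PNS = p₁ − p₀.
PNS = 0.74394 − 0.325 = 0.41894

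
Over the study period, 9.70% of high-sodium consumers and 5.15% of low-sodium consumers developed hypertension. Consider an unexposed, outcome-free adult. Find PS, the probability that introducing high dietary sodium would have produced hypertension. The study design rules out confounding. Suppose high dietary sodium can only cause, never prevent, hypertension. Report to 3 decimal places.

PS ≈ 0.048

p₁ = 0.097, p₀ = 0.0515.
Under exogeneity and monotonicity, PS = (p₁ − p₀) / (1 − p₀).
PS = (0.097 − 0.0515) / (1 − 0.0515) = 0.0455 / 0.9485 ≈ 0.0480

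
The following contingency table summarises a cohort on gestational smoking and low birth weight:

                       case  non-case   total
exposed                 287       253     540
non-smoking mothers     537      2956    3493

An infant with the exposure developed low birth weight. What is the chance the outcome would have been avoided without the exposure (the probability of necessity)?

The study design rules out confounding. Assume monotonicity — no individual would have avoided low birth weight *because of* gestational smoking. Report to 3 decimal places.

p₁ = P(outcome | exposed) = 287/540 = 0.53148
p₀ = P(outcome | unexposed) = 537/3493 = 0.15374
Under exogeneity and monotonicity, PN = (p₁ − p₀)/p₁.
PN = (0.53148 − 0.15374) / 0.53148 ≈ 0.7107

PN ≈ 0.711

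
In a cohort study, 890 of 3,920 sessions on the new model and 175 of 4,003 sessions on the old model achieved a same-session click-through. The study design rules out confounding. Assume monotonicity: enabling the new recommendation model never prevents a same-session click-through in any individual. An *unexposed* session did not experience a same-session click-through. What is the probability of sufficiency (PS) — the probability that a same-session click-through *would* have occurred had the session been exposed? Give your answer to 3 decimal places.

PS ≈ 0.192

p₁ = P(outcome | exposed) = 890/3920 = 0.22704
p₀ = P(outcome | unexposed) = 175/4003 = 0.043717
Under exogeneity and monotonicity, PS = (p₁ − p₀) / (1 − p₀).
PS = (0.22704 − 0.043717) / (1 − 0.043717) = 0.18332 / 0.95628 ≈ 0.1917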